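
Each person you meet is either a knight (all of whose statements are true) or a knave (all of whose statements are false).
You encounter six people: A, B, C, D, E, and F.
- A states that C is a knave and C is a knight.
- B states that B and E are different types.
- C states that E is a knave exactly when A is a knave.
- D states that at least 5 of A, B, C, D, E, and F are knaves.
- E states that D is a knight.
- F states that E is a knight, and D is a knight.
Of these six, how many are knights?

2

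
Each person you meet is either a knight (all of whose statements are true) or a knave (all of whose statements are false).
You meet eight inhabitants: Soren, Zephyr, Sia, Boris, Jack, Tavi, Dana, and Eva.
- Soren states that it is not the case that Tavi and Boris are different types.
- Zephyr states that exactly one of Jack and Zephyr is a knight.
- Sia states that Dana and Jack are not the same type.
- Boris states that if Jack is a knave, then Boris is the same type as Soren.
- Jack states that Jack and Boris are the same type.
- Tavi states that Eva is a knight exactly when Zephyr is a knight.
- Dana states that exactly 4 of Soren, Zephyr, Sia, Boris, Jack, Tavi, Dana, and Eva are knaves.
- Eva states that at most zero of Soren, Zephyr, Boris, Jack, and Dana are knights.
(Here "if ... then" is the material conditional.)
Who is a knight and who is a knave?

Soren is a knight, Zephyr is a knave, Sia is a knave, Boris is a knight, Jack is a knave, Tavi is a knight, Dana is a knave, and Eva is a knave.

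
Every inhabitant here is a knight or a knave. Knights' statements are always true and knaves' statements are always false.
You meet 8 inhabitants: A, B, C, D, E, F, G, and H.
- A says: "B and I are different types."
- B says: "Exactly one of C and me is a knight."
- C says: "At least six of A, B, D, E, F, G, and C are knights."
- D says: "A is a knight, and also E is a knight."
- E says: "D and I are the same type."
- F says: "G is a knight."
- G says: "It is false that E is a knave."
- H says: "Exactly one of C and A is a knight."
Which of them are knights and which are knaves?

A is a knight, B is a knave, C is a knave, D is a knight, E is a knight, F is a knight, G is a knight, and H is a knight.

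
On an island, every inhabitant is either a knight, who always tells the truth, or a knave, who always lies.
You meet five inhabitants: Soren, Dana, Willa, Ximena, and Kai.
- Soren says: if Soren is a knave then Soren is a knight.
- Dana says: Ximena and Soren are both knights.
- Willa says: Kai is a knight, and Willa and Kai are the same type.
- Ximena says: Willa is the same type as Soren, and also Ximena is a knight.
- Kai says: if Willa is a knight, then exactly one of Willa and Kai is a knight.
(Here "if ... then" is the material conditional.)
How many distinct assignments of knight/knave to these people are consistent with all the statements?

3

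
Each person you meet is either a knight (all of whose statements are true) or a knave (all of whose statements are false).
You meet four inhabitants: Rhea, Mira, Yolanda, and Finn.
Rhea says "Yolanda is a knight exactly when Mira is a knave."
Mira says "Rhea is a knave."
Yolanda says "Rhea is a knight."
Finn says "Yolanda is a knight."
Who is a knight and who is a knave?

Rhea is a knight, Mira is a knave, Yolanda is a knight, and Finn is a knight.

Suppose Rhea is a knave. Then Rhea's statement "Yolanda is a knight exactly when Mira is a knave" would have to be false. Checking the 8 ways to assign the others, none is consistent with every speaker.
(For instance, with Mira=knave, Yolanda=knight, Finn=knight, Rhea's claim "Yolanda is a knight exactly when Mira is a knave" comes out true where it would need to be false.)
So Rhea must be a knight, making "Yolanda is a knight exactly when Mira is a knave" true. Taking Rhea=knight, Mira=knave, Yolanda=knight, Finn=knight, each remaining statement checks out:
  Mira (knave): "Rhea is a knave" — false. ✓
  Yolanda (knight): "Rhea is a knight" — true. ✓
  Finn (knight): "Yolanda is a knight" — true. ✓
This is the unique consistent assignment.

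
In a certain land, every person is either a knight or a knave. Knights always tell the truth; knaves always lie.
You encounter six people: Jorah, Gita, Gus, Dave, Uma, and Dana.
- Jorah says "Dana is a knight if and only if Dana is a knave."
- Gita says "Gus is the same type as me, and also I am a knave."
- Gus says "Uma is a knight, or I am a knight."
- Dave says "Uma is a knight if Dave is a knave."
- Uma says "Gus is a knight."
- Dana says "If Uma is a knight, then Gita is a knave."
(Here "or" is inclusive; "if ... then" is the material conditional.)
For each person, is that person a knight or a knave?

Jorah is a knave, Gita is a knave, Gus is a knight, Dave is a knight, Uma is a knight, and Dana is a knight.

Jorah (knave): "Dana is a knight if and only if Dana is a knave" — false. ✓
Gita is a knave, so "Gus is the same type as me, and also I am a knave" must be false — and it is.
As a knight, Gus's statement "Uma is a knight, or I am a knight" should be true; it is.
Dave is a knight, so "Uma is a knight if Dave is a knave" must be true — and it is.
Uma is a knight, and the claim "Gus is a knight" is indeed true.
Since Dana is a knight, "if Uma is a knight, then Gita is a knave" needs to be true, which holds.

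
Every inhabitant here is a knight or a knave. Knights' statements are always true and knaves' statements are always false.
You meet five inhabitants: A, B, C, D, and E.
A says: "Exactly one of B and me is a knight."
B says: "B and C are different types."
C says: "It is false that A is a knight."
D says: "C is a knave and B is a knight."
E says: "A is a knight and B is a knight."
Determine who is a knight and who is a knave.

Suppose A is a knave. Then A's statement "exactly one of B and me is a knight" would have to be false. Checking the 16 ways to assign the others, none is consistent with every speaker.
(For instance, with B=knave, C=knave, D=knave, E=knave, C's claim "it is false that A is a knight" comes out true where it would need to be false.)
So A must be a knight, making "exactly one of B and me is a knight" true. Taking A=knight, B=knave, C=knave, D=knave, E=knave, each remaining statement checks out:
  B (knave): "B and C are different types" — false. ✓
  C (knave): "it is false that A is a knight" — false. ✓
  D (knave): "C is a knave and B is a knight" — false. ✓
  E (knave): "A is a knight and B is a knight" — false. ✓
This is the unique consistent assignment.

A is a knight, B is a knave, C is a knave, D is a knave, and E is a knave.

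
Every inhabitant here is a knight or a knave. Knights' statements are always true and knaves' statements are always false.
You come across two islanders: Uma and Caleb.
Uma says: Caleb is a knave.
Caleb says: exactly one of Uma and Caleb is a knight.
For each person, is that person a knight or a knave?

Uma is a knave, so "Caleb is a knave" must be false — and it is.
As a knight, Caleb's statement "exactly one of Uma and Caleb is a knight" should be True; it is.

Knights: Caleb. Knaves: Uma.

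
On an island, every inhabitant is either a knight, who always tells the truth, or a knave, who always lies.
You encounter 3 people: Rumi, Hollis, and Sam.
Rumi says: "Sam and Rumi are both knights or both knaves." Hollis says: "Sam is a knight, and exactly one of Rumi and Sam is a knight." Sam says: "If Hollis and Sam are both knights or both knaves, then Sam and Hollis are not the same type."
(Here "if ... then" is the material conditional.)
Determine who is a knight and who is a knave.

Rumi is a knight, Hollis is a knave, and Sam is a knight.

Since Rumi is a knight, "Sam and Rumi are both knights or both knaves" needs to be true, which holds.
As a knave, Hollis's statement "Sam is a knight, and exactly one of Rumi and Sam is a knight" should be False; it is.
Sam (knight): "if Hollis and Sam are both knights or both knaves, then Sam and Hollis are not the same type" — true. ✓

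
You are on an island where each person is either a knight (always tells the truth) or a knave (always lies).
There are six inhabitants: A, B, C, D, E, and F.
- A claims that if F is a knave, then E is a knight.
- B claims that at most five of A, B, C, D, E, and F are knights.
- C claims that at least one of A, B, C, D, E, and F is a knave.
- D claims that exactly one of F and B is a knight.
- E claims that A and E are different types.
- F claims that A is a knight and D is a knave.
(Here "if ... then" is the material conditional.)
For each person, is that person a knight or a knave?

A is a knave, B is a knight, C is a knight, D is a knight, E is a knave, and F is a knave.

As a knave, A's statement "if F is a knave, then E is a knight" should be false; it is.
B is a knight, so "at most five of A, B, C, D, E, and F are knights" must be true — and it is.
C (knight): "at least one of A, B, C, D, E, and F is a knave" — true. ✓
As a knight, D's statement "exactly one of F and B is a knight" should be true; it is.
E is a knave; "A and E are different types" is false, as required.
F is a knave, so "A is a knight and D is a knave" must be false — and it is.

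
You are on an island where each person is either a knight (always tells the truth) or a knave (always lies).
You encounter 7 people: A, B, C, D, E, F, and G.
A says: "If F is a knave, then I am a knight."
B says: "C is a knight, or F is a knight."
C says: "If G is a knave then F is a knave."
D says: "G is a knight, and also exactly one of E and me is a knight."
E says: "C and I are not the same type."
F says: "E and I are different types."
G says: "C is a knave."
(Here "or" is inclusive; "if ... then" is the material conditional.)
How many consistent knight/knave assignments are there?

0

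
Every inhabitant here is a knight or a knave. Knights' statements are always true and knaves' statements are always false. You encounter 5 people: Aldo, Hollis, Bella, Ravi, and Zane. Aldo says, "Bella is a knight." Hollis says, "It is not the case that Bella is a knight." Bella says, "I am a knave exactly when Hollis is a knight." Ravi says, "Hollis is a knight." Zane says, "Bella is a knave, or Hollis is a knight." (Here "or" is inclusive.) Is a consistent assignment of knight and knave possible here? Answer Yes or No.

Yes

One consistent assignment: Aldo=knight, Hollis=knave, Bella=knight, Ravi=knave, Zane=knave.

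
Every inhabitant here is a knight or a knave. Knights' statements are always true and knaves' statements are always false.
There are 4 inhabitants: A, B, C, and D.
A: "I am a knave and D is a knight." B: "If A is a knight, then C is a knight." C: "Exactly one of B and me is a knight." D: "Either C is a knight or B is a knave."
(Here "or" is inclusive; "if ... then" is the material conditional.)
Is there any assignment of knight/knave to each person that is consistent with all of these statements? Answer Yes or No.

No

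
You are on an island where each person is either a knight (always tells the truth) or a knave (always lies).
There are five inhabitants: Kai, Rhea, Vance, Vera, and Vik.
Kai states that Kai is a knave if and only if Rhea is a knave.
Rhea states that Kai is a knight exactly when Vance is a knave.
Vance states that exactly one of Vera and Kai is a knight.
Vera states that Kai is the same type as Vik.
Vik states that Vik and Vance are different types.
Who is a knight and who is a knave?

Kai is a knight, Rhea is a knight, Vance is a knave, Vera is a knight, and Vik is a knight.

Since Kai is a knight, "Kai is a knave if and only if Rhea is a knave" needs to be True, which holds.
Rhea (knight): "Kai is a knight exactly when Vance is a knave" — True. ✓
Vance (knave): "exactly one of Vera and Kai is a knight" — false. ✓
Since Vera is a knight, "Kai is the same type as Vik" needs to be True, which holds.
As a knight, Vik's statement "Vik and Vance are different types" should be True; it is.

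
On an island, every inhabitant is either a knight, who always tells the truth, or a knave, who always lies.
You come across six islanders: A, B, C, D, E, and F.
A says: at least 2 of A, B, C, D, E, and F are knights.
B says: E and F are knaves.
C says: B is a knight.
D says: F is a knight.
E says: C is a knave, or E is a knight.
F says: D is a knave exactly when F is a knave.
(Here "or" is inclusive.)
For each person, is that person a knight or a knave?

Knights: A, D, E, and F. Knaves: B and C.

A (knight): "at least 2 of A, B, C, D, E, and F are knights" — true. ✓
B is a knave, and the claim "E and F are knaves" is indeed false.
C is a knave, so "B is a knight" must be false — and it is.
D is a knight, so "F is a knight" must be true — and it is.
E is a knight; "C is a knave, or E is a knight" is true, as required.
F is a knight, and the claim "D is a knave exactly when F is a knave" is indeed true.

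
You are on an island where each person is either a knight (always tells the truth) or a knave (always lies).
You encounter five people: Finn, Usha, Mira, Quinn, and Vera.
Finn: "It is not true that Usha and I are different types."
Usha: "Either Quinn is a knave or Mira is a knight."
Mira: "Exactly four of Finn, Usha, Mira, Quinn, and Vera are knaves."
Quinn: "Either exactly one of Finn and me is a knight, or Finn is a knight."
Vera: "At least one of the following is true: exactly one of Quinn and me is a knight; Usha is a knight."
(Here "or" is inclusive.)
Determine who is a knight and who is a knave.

Since Finn is a knave, "it is not true that Usha and I are different types" needs to be False, which holds.
Usha (knight): "either Quinn is a knave or Mira is a knight" — True. ✓
As a knave, Mira's statement "exactly four of Finn, Usha, Mira, Quinn, and Vera are knaves" should be False; it is.
Since Quinn is a knave, "either exactly one of Finn and me is a knight, or Finn is a knight" needs to be False, which holds.
Vera is a knight, so "at least one of the following is true: exactly one of Quinn and me is a knight; Usha is a knight" must be True — and it is.

Knights: Usha and Vera. Knaves: Finn, Mira, and Quinn.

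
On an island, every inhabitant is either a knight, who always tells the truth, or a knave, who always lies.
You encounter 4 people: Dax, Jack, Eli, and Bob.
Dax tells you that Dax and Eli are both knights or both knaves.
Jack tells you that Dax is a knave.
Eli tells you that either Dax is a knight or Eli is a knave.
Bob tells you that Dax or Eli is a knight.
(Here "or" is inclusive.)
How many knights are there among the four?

3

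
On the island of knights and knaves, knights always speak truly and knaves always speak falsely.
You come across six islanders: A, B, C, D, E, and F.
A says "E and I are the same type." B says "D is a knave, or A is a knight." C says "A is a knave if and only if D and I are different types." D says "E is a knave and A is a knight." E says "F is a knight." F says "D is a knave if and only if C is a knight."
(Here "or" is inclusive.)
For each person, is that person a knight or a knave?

A is a knave, B is a knight, C is a knight, D is a knave, E is a knight, and F is a knight.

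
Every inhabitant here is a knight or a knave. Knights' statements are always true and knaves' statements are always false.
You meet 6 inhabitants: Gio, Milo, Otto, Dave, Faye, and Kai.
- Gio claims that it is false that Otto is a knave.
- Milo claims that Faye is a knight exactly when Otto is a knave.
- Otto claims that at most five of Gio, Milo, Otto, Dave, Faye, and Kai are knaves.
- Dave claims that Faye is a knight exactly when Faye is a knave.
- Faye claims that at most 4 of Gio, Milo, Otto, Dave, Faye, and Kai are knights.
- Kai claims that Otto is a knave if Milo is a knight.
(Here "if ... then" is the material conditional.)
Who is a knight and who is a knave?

Knights: Gio, Otto, Faye, and Kai. Knaves: Milo and Dave.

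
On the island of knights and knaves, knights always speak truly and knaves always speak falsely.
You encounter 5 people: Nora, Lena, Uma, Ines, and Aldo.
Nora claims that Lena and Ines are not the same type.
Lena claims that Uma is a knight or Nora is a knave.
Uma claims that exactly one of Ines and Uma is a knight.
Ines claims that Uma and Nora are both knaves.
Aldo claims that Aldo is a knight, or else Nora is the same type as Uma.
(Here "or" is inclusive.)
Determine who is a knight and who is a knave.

Nora is a knight, so "Lena and Ines are not the same type" must be True — and it is.
Since Lena is a knight, "Uma is a knight or Nora is a knave" needs to be True, which holds.
Uma is a knight, and the claim "exactly one of Ines and Uma is a knight" is indeed True.
Ines is a knave, so "Uma and Nora are both knaves" must be False — and it is.
Aldo (knight): "Aldo is a knight, or else Nora is the same type as Uma" — True. ✓

Knights: Nora, Lena, Uma, and Aldo. Knaves: Ines.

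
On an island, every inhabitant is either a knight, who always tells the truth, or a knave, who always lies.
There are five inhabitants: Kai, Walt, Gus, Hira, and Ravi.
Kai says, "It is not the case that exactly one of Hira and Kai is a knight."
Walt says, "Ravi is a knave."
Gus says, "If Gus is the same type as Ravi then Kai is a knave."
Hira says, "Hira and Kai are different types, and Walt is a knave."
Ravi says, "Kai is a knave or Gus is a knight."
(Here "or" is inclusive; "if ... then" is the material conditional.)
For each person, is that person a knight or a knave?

Kai is a knave, Walt is a knave, Gus is a knight, Hira is a knight, and Ravi is a knight.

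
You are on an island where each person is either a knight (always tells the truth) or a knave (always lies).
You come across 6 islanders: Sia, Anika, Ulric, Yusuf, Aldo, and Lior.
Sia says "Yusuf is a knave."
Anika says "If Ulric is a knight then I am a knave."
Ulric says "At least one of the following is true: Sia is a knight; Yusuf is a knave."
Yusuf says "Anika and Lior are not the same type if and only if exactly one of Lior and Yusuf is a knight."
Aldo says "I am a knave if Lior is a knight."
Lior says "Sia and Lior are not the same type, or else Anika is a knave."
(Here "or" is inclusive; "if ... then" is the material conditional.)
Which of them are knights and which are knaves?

Sia is a knave, Anika is a knight, Ulric is a knave, Yusuf is a knight, Aldo is a knight, and Lior is a knave.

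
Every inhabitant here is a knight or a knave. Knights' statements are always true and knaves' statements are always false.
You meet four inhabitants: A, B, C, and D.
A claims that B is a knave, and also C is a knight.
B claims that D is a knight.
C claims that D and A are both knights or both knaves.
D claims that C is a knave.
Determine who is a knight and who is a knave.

A is a knave, and the claim "B is a knave, and also C is a knight" is indeed false.
B is a knight, so "D is a knight" must be True — and it is.
C is a knave; "D and A are both knights or both knaves" is false, as required.
D is a knight, and the claim "C is a knave" is indeed True.

Knights: B and D. Knaves: A and C.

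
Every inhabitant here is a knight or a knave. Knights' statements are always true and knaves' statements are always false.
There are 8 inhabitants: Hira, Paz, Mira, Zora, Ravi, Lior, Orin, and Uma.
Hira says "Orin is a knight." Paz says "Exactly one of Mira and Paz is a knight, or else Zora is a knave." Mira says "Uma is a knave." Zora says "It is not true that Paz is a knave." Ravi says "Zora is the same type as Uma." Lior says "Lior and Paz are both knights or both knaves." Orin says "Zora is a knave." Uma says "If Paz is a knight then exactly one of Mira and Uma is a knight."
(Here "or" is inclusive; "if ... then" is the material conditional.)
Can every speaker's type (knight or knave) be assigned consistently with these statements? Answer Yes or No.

Yes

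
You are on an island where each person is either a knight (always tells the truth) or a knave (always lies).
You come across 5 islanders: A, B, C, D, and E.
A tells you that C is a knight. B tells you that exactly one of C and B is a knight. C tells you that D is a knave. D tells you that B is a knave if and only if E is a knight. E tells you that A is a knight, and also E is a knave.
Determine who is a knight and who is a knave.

Suppose A is a knight. Then A's statement "C is a knight" would have to be true. Checking the 16 ways to assign the others, none is consistent with every speaker.
(For instance, with B=knight, C=knave, D=knight, E=knave, A's claim "C is a knight" comes out false where it would need to be true.)
So A must be a knave, making "C is a knight" false. Taking A=knave, B=knight, C=knave, D=knight, E=knave, each remaining statement checks out:
  B (knight): "exactly one of C and B is a knight" — true. ✓
  C (knave): "D is a knave" — false. ✓
  D (knight): "B is a knave if and only if E is a knight" — true. ✓
  E (knave): "A is a knight, and also E is a knave" — false. ✓
This is the unique consistent assignment.

Knights: B and D. Knaves: A, C, and E.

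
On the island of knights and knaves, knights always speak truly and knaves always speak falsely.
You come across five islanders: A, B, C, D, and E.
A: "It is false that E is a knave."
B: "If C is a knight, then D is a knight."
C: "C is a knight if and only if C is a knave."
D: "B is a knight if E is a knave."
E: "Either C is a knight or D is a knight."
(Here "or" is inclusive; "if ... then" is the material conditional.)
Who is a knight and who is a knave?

A is a knight, B is a knight, C is a knave, D is a knight, and E is a knight.

As a knight, A's statement "it is false that E is a knave" should be true; it is.
B is a knight; "if C is a knight, then D is a knight" is true, as required.
C is a knave; "C is a knight if and only if C is a knave" is False, as required.
D is a knight, and the claim "B is a knight if E is a knave" is indeed true.
E (knight): "either C is a knight or D is a knight" — true. ✓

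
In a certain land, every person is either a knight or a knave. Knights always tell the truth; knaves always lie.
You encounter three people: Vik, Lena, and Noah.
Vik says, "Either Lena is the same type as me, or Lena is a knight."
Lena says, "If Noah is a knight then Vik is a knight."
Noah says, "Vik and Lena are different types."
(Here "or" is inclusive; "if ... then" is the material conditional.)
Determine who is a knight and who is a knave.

Vik is a knight, Lena is a knight, and Noah is a knave.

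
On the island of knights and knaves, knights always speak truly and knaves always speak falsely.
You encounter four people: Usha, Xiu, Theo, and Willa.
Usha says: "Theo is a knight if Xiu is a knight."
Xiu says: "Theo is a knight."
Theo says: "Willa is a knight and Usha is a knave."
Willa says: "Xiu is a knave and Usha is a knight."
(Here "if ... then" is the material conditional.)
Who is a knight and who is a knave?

Suppose Usha is a knave. Then Usha's statement "Theo is a knight if Xiu is a knight" would have to be false. Checking the 8 ways to assign the others, none is consistent with every speaker.
(For instance, with Xiu=knave, Theo=knave, Willa=knight, Usha's claim "Theo is a knight if Xiu is a knight" comes out true where it would need to be false.)
So Usha must be a knight, making "Theo is a knight if Xiu is a knight" true. Taking Usha=knight, Xiu=knave, Theo=knave, Willa=knight, each remaining statement checks out:
  Xiu (knave): "Theo is a knight" — false. ✓
  Theo (knave): "Willa is a knight and Usha is a knave" — false. ✓
  Willa (knight): "Xiu is a knave and Usha is a knight" — true. ✓
This is the unique consistent assignment.

Usha is a knight, Xiu is a knave, Theo is a knave, and Willa is a knight.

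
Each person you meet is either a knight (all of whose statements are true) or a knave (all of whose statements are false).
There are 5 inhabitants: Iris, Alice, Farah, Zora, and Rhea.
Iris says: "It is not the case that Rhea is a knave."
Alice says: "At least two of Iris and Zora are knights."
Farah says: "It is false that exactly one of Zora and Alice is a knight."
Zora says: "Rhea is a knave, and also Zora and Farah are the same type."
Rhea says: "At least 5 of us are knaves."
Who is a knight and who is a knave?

Suppose Iris is a knight. Then Iris's statement "it is not the case that Rhea is a knave" would have to be true. Checking the 16 ways to assign the others, none is consistent with every speaker.
(For instance, with Alice=knave, Farah=knight, Zora=knave, Rhea=knave, Iris's claim "it is not the case that Rhea is a knave" comes out false where it would need to be true.)
So Iris must be a knave, making "it is not the case that Rhea is a knave" false. Taking Iris=knave, Alice=knave, Farah=knight, Zora=knave, Rhea=knave, each remaining statement checks out:
  Alice (knave): "at least two of Iris and Zora are knights" — false. ✓
  Farah (knight): "it is false that exactly one of Zora and Alice is a knight" — true. ✓
  Zora (knave): "Rhea is a knave, and also Zora and Farah are the same type" — false. ✓
  Rhea (knave): "at least 5 of us are knaves" — false. ✓
This is the unique consistent assignment.

Iris is a knave, Alice is a knave, Farah is a knight, Zora is a knave, and Rhea is a knave.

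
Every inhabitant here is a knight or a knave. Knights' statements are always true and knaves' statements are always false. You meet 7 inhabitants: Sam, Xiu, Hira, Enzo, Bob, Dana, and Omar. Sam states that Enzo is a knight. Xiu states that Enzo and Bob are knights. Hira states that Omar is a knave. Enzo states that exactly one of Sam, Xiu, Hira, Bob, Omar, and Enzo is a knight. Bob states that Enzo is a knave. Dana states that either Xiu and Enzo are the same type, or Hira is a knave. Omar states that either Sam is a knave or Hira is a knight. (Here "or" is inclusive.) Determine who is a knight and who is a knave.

Sam is a knave, Xiu is a knave, Hira is a knave, Enzo is a knave, Bob is a knight, Dana is a knight, and Omar is a knight.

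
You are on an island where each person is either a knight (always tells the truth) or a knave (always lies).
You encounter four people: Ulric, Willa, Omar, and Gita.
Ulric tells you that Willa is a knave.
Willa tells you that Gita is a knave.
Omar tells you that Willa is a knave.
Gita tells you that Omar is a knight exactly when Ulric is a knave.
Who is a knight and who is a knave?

Ulric is a knave, Willa is a knight, Omar is a knave, and Gita is a knave.

As a knave, Ulric's statement "Willa is a knave" should be False; it is.
Willa is a knight, so "Gita is a knave" must be true — and it is.
Omar is a knave, and the claim "Willa is a knave" is indeed False.
As a knave, Gita's statement "Omar is a knight exactly when Ulric is a knave" should be False; it is.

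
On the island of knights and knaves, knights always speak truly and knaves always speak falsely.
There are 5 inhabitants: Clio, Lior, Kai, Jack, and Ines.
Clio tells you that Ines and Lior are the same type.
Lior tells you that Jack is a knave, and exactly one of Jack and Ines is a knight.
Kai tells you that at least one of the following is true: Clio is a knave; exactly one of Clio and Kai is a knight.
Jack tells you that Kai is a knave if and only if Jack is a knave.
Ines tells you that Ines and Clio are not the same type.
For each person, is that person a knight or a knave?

Clio is a knave, Lior is a knave, Kai is a knight, Jack is a knight, and Ines is a knight.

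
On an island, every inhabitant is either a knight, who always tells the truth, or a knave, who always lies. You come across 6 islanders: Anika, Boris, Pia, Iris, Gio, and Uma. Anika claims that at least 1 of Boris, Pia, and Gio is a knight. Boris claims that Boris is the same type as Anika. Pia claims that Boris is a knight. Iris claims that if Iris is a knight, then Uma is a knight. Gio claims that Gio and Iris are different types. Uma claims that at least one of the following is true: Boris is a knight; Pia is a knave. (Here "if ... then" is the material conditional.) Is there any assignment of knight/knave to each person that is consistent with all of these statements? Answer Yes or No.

No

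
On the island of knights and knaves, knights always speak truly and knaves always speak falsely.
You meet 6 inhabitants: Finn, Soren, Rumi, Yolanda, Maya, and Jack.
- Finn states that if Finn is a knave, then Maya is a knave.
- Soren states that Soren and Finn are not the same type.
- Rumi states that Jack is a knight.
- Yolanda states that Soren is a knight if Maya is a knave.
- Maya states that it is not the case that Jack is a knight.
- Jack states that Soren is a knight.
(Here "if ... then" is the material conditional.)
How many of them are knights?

The unique consistent assignment is Finn=knave, Soren=knave, Rumi=knave, Yolanda=knight, Maya=knight, Jack=knave.
That has 2 knights.

2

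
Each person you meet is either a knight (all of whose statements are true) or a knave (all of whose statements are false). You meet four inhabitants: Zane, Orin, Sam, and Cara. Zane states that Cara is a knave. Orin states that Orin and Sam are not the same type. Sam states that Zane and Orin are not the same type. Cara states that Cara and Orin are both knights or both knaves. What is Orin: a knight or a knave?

Consistent assignments: {Zane=knight, Orin=knight, Sam=knave, Cara=knave}
In every consistent assignment, Orin is a knight.

Orin is a knight.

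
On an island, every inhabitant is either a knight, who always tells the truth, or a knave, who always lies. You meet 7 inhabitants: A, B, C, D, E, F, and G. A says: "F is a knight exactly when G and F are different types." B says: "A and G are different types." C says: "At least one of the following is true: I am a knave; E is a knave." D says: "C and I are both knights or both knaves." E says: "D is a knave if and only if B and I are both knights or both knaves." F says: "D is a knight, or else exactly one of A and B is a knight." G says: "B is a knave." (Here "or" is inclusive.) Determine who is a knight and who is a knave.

Since A is a knight, "F is a knight exactly when G and F are different types" needs to be True, which holds.
B is a knight; "A and G are different types" is True, as required.
C (knight): "at least one of the following is true: I am a knave; E is a knave" — True. ✓
D (knave): "C and I are both knights or both knaves" — false. ✓
E (knave): "D is a knave if and only if B and I are both knights or both knaves" — false. ✓
F is a knave, and the claim "D is a knight, or else exactly one of A and B is a knight" is indeed false.
G (knave): "B is a knave" — false. ✓

Knights: A, B, and C. Knaves: D, E, F, and G.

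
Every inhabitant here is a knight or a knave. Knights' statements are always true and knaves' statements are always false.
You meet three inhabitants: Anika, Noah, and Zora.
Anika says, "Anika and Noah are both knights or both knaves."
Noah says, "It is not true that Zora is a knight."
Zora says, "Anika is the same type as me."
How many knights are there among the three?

The unique consistent assignment is Anika=knight, Noah=knight, Zora=knave.
That has 2 knights.

2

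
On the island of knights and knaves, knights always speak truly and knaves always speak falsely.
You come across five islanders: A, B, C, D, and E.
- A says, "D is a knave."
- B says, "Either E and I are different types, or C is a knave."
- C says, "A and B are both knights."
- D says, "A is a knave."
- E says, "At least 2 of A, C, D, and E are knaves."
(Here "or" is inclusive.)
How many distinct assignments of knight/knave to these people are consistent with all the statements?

1

Consistent assignments:
  A=knave, B=knight, C=knave, D=knight, E=knight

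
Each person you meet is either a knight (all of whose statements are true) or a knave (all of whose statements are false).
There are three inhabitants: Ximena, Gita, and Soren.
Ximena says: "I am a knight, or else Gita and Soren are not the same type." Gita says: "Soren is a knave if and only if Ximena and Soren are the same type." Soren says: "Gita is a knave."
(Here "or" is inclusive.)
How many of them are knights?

2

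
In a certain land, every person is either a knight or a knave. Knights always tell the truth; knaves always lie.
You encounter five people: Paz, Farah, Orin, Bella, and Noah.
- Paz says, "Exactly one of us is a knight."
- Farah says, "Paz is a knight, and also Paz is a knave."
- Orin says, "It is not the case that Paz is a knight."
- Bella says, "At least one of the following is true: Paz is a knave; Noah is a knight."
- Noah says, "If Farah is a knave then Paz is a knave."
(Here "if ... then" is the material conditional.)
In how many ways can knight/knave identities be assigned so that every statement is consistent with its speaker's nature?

2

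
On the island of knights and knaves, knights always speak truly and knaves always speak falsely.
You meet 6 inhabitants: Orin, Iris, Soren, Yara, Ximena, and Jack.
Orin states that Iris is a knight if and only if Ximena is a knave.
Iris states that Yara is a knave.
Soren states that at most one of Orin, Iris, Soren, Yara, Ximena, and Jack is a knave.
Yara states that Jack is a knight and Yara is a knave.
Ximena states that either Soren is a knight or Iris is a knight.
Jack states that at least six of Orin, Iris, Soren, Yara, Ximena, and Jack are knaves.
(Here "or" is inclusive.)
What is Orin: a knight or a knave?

Orin is a knave.

Consistent assignments: {Orin=knave, Iris=knight, Soren=knave, Yara=knave, Ximena=knight, Jack=knave}
In every consistent assignment, Orin is a knave.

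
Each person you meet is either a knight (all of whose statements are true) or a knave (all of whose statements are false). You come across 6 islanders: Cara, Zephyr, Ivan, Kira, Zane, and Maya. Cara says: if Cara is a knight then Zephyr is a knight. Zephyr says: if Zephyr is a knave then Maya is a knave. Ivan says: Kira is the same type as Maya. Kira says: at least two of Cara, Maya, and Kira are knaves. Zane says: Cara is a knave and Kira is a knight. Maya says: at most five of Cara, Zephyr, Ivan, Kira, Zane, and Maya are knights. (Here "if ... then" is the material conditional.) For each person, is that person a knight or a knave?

Cara is a knight, and the claim "if Cara is a knight then Zephyr is a knight" is indeed true.
Zephyr is a knight; "if Zephyr is a knave then Maya is a knave" is true, as required.
Ivan is a knave; "Kira is the same type as Maya" is False, as required.
Kira is a knave, and the claim "at least two of Cara, Maya, and Kira are knaves" is indeed False.
Zane (knave): "Cara is a knave and Kira is a knight" — False. ✓
As a knight, Maya's statement "at most five of Cara, Zephyr, Ivan, Kira, Zane, and Maya are knights" should be true; it is.

Knights: Cara, Zephyr, and Maya. Knaves: Ivan, Kira, and Zane.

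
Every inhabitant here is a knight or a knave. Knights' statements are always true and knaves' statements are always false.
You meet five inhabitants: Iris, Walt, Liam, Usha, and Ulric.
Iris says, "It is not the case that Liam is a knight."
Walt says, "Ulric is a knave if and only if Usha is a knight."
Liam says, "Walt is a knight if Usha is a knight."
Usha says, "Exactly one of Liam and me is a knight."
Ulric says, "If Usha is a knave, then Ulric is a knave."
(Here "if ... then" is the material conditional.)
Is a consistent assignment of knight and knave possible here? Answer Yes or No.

Yes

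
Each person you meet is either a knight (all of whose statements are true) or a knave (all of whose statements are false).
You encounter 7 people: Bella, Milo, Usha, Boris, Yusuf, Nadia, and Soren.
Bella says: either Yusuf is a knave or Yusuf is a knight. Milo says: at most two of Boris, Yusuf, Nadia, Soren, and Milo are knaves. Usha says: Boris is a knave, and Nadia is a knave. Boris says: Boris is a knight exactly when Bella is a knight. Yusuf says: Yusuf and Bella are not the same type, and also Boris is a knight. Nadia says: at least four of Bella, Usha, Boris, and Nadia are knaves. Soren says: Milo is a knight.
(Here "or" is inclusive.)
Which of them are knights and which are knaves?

As a knight, Bella's statement "either Yusuf is a knave or Yusuf is a knight" should be true; it is.
Milo is a knave, so "at most two of Boris, Yusuf, Nadia, Soren, and Milo are knaves" must be False — and it is.
Usha is a knight, and the claim "Boris is a knave, and Nadia is a knave" is indeed true.
Boris is a knave, and the claim "Boris is a knight exactly when Bella is a knight" is indeed False.
Yusuf is a knave, and the claim "Yusuf and Bella are not the same type, and also Boris is a knight" is indeed False.
Nadia is a knave, and the claim "at least four of Bella, Usha, Boris, and Nadia are knaves" is indeed False.
Soren (knave): "Milo is a knight" — False. ✓

Knights: Bella and Usha. Knaves: Milo, Boris, Yusuf, Nadia, and Soren.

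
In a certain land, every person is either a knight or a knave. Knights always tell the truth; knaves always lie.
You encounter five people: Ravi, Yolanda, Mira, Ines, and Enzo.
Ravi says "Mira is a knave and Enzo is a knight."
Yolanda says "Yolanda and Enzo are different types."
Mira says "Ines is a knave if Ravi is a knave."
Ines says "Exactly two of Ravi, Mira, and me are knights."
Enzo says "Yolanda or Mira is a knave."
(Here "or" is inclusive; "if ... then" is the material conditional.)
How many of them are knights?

The unique consistent assignment is Ravi=knave, Yolanda=knight, Mira=knight, Ines=knave, Enzo=knave.
That has 2 knights.

2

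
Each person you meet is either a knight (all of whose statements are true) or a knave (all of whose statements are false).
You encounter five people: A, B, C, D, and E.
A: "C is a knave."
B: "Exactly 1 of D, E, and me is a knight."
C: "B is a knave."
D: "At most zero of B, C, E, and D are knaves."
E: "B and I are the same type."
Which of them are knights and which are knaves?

A (knight): "C is a knave" — true. ✓
B (knight): "exactly 1 of D, E, and me is a knight" — true. ✓
C is a knave, and the claim "B is a knave" is indeed false.
D is a knave, and the claim "at most zero of B, C, E, and D are knaves" is indeed false.
E is a knave; "B and I are the same type" is false, as required.

Knights: A and B. Knaves: C, D, and E.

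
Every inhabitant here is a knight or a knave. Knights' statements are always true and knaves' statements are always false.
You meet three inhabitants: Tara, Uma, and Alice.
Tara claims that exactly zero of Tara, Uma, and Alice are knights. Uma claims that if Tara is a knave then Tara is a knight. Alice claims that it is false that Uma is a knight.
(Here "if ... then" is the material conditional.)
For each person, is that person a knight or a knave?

Tara is a knave, Uma is a knave, and Alice is a knight.

As a knave, Tara's statement "exactly zero of Tara, Uma, and Alice are knights" should be false; it is.
Since Uma is a knave, "if Tara is a knave then Tara is a knight" needs to be false, which holds.
Alice is a knight, so "it is false that Uma is a knight" must be true — and it is.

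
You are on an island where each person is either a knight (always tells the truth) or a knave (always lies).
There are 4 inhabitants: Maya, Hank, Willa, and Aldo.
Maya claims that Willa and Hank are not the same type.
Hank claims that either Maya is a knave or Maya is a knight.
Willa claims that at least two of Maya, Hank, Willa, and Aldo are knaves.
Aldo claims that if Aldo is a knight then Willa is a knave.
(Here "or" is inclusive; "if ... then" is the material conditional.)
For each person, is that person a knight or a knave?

Maya is a knight, Hank is a knight, Willa is a knave, and Aldo is a knight.

Maya (knight): "Willa and Hank are not the same type" — True. ✓
Hank is a knight; "either Maya is a knave or Maya is a knight" is True, as required.
Willa is a knave, so "at least two of Maya, Hank, Willa, and Aldo are knaves" must be false — and it is.
As a knight, Aldo's statement "if Aldo is a knight then Willa is a knave" should be True; it is.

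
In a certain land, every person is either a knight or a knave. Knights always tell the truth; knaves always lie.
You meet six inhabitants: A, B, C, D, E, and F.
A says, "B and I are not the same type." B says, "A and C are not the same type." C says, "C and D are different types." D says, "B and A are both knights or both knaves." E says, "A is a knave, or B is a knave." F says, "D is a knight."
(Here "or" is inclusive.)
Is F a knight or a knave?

F is a knave.

Consistent assignments: {A=knight, B=knave, C=knight, D=knave, E=knight, F=knave}
In every consistent assignment, F is a knave.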